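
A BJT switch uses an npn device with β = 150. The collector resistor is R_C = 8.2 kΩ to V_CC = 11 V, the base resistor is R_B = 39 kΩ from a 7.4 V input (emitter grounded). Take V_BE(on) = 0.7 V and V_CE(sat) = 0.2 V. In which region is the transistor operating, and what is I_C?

saturation; I_C ≈ 1.3 mA

Assume active: I_B = (7.4 − 0.7)/39 = 0.172 mA, giving I_C = β·I_B = 25.8 mA.
But then V_CE = 11 − 25.8×8.2 = -200 V < V_CE(sat) = 0.2 V — impossible in the active region.
So the transistor is saturated. With V_CE = 0.2 V, I_C = (V_CC − 0.2)/R_C = 10.8/8.2 = 1.32 mA.
Check: β·I_B = 25.8 mA > I_C = 1.32 mA, confirming saturation.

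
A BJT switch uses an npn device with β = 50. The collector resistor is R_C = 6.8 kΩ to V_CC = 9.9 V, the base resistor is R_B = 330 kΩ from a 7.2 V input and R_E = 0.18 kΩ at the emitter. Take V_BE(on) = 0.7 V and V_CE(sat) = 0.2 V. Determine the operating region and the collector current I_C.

Assume active. Base-emitter loop: I_B = (V_BB − V_BE)/(R_B + (β+1)R_E) = (7.2 − 0.7)/(330 + 51×0.18) = 0.0192 mA.
I_C = β·I_B = 50×0.0192 = 0.958 mA.
V_CE = V_CC − I_C·R_C − I_E·R_E = 9.9 − 0.958×6.8 − 0.977×0.18 = 3.21 V > V_CE(sat), so the active-region assumption holds.

active; I_C ≈ 0.96 mA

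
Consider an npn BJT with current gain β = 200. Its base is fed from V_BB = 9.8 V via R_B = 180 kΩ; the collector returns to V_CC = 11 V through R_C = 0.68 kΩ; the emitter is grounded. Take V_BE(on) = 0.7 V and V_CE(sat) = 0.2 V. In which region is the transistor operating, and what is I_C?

Assume active. Base-emitter loop: I_B = (V_BB − V_BE)/R_B = (9.8 − 0.7)/180 = 0.0506 mA.
I_C = β·I_B = 200×0.0506 = 10.1 mA.
V_CE = V_CC − I_C·R_C = 11 − 10.1×0.68 = 4.12 V > V_CE(sat), so the active-region assumption holds.

active; I_C ≈ 10 mA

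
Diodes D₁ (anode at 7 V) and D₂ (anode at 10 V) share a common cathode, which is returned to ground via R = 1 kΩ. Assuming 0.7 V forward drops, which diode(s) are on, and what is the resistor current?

Assume both conduct. Then node N would need to be at both 7−0.7 = 6.3 V and 10−0.7 = 9.3 V, which is impossible.
Assume only D₂ conducts: V_N = 10 − 0.7 = 9.3 V, so I_R = 9.3/1 = 9.3 mA.
Check D₁: its anode-to-cathode voltage is 7 − 9.3 = -2.3 V < 0.7 V, so it is off. The assumption is consistent.

Only D₂ conducts; I_R ≈ 9.3 mA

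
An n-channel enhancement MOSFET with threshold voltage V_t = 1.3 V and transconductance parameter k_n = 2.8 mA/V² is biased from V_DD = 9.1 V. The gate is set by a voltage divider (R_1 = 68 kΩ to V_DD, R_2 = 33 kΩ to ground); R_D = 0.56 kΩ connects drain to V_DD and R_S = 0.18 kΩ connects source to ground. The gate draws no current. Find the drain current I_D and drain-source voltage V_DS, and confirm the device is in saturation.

I_D ≈ 2.3 mA, V_DS ≈ 7.4 V

V_G = V_DD·R_2/(R_1+R_2) = 9.1×33/101 = 2.97 V.
Assume saturation: I_D = (k_n/2)(V_GS − V_t)² with V_GS = V_G − I_D·R_S = 2.97 − 0.18·I_D.
Substituting gives 0.0454·I_D² − 1.84·I_D + 3.92 = 0, with roots I_D = 2.25 or 38.4 mA.
The root I_D = 38.4 mA gives V_GS = -3.94 V ≤ V_t, so take I_D = 2.25 mA.
Then V_GS = 2.57 V and V_DS = V_DD − I_D(R_D+R_S) = 9.1 − 2.25×0.74 = 7.43 V.
Saturation requires V_DS ≥ V_GS − V_t = 1.27 V; 7.43 ≥ 1.27 ✓.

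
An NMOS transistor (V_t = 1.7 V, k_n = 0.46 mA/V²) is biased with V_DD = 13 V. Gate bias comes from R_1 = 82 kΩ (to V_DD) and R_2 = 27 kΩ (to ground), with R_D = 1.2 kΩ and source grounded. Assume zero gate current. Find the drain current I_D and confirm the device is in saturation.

I_D ≈ 0.53 mA

V_G = V_DD·R_2/(R_1+R_2) = 13×27/109 = 3.22 V. With the source grounded, V_GS = V_G = 3.22 V.
Assume saturation: I_D = (k_n/2)(V_GS − V_t)² = (0.46/2)×(3.22 − 1.7)² = 0.23×1.52² = 0.532 mA.
V_DS = V_DD − I_D·R_D = 13 − 0.532×1.2 = 12.4 V.
Saturation requires V_DS ≥ V_GS − V_t = 1.52 V; 12.4 ≥ 1.52 ✓.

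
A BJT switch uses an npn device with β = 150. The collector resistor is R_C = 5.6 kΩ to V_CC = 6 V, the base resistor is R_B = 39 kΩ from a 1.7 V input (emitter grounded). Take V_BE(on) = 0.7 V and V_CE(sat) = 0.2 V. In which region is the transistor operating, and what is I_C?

Assume active: I_B = (1.7 − 0.7)/39 = 0.0256 mA, giving I_C = β·I_B = 3.85 mA.
But then V_CE = 6 − 3.85×5.6 = -15.5 V < V_CE(sat) = 0.2 V — impossible in the active region.
So the transistor is saturated. With V_CE = 0.2 V, I_C = (V_CC − 0.2)/R_C = 5.8/5.6 = 1.04 mA.
Check: β·I_B = 3.85 mA > I_C = 1.04 mA, confirming saturation.

saturation; I_C ≈ 1 mA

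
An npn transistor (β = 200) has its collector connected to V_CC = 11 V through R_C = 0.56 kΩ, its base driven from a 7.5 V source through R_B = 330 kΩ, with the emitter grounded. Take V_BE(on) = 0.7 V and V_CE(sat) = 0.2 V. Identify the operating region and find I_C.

active; I_C ≈ 4.1 mA

Assume active. Base-emitter loop: I_B = (V_BB − V_BE)/R_B = (7.5 − 0.7)/330 = 0.0206 mA.
I_C = β·I_B = 200×0.0206 = 4.12 mA.
V_CE = V_CC − I_C·R_C = 11 − 4.12×0.56 = 8.69 V > V_CE(sat), so the active-region assumption holds.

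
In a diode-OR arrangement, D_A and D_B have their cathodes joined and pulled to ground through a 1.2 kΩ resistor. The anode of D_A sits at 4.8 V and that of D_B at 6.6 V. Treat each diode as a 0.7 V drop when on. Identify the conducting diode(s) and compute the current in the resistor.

Only D_B conducts; I_R ≈ 4.9 mA

Assume both conduct. Then node N would need to be at both 4.8−0.7 = 4.1 V and 6.6−0.7 = 5.9 V, which is impossible.
Assume only D_B conducts: V_N = 6.6 − 0.7 = 5.9 V, so I_R = 5.9/1.2 = 4.92 mA.
Check D_A: its anode-to-cathode voltage is 4.8 − 5.9 = -1.1 V < 0.7 V, so it is off. The assumption is consistent.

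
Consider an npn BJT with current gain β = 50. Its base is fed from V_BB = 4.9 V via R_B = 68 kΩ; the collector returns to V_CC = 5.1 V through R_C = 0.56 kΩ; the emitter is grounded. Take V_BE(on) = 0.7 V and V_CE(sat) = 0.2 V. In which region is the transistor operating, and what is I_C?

Assume active. Base-emitter loop: I_B = (V_BB − V_BE)/R_B = (4.9 − 0.7)/68 = 0.0618 mA.
I_C = β·I_B = 50×0.0618 = 3.09 mA.
V_CE = V_CC − I_C·R_C = 5.1 − 3.09×0.56 = 3.37 V > V_CE(sat), so the active-region assumption holds.

active; I_C ≈ 3.1 mA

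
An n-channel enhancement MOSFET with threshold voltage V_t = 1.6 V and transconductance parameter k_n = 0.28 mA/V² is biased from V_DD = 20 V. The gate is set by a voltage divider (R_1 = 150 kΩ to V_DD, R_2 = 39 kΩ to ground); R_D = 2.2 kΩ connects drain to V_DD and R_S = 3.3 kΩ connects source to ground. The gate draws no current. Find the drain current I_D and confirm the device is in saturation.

V_G = V_DD·R_2/(R_1+R_2) = 20×39/189 = 4.13 V.
Assume saturation: I_D = (k_n/2)(V_GS − V_t)² with V_GS = V_G − I_D·R_S = 4.13 − 3.3·I_D.
Substituting gives 1.52·I_D² − 3.33·I_D + 0.894 = 0, with roots I_D = 0.313 or 1.87 mA.
The root I_D = 1.87 mA gives V_GS = -2.06 V ≤ V_t, so take I_D = 0.313 mA.
Then V_GS = 3.09 V and V_DS = V_DD − I_D(R_D+R_S) = 20 − 0.313×5.5 = 18.3 V.
Saturation requires V_DS ≥ V_GS − V_t = 1.49 V; 18.3 ≥ 1.49 ✓.

I_D ≈ 0.31 mA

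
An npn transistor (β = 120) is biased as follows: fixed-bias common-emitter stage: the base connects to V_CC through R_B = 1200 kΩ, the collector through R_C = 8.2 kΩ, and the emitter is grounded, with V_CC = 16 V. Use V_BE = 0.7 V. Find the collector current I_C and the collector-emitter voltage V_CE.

I_C ≈ 1.5 mA, V_CE ≈ 3.5 V

Base loop: V_CC = I_B·R_B + V_BE, so I_B = (16 − 0.7)/1200 kΩ = 0.0128 mA.
In the active region I_C = β·I_B = 120 × 0.0128 = 1.53 mA.
Collector loop: V_CE = V_CC − I_C·R_C = 16 − 1.53×8.2 = 3.45 V.
Since V_CE = 3.45 V > V_CE(sat) ≈ 0.2 V, the transistor is in the active region as assumed.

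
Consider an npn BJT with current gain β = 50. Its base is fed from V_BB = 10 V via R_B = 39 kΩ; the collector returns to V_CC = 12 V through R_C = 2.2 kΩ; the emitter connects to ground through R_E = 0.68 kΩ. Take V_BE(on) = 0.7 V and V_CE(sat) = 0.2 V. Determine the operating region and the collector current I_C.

Assume active: I_B = (10 − 0.7)/(39 + 51×0.68) = 0.126 mA, I_C = β·I_B = 6.31 mA.
Then V_CE = 12 − 6.31×2.2 − 6.44×0.68 = -6.26 V < 0.2 V — the active assumption fails.
Re-solve with V_CE = 0.2 V. KCL at the emitter: V_E/R_E = (V_BB−0.7−V_E)/R_B + (V_CC−0.2−V_E)/R_C, giving V_E = 2.87 V.
I_C = (V_CC − 0.2 − V_E)/R_C = (11.8 − 2.87)/2.2 = 4.06 mA.
Check: I_B = (9.3 − 2.87)/39 = 0.165 mA, and β·I_B = 8.24 mA > I_C, confirming saturation.

saturation; I_C ≈ 4.1 mA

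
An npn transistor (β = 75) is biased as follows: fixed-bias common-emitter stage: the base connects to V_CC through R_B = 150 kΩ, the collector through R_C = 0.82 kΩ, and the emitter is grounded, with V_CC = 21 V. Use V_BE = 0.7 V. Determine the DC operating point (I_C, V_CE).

I_C ≈ 10 mA, V_CE ≈ 13 V

Base loop: V_CC = I_B·R_B + V_BE, so I_B = (21 − 0.7)/150 kΩ = 0.135 mA.
In the active region I_C = β·I_B = 75 × 0.135 = 10.2 mA.
Collector loop: V_CE = V_CC − I_C·R_C = 21 − 10.2×0.82 = 12.7 V.
Since V_CE = 12.7 V > V_CE(sat) ≈ 0.2 V, the transistor is in the active region as assumed.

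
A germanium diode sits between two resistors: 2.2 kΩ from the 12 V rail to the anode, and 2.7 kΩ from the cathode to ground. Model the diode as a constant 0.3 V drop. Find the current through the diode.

The two resistors are in series with the diode, so KVL gives 12 = I·2.2 + 0.3 + I·2.7.
I = (12 − 0.3) / (2.2 + 2.7) kΩ = 11.7 / 4.9 = 2.39 mA.

I ≈ 2.4 mA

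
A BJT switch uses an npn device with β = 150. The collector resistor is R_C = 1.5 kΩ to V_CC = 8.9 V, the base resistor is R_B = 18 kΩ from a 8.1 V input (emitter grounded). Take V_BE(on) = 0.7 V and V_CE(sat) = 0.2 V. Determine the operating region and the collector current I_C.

saturation; I_C ≈ 5.8 mA

Assume active: I_B = (8.1 − 0.7)/18 = 0.411 mA, giving I_C = β·I_B = 61.7 mA.
But then V_CE = 8.9 − 61.7×1.5 = -83.6 V < V_CE(sat) = 0.2 V — impossible in the active region.
So the transistor is saturated. With V_CE = 0.2 V, I_C = (V_CC − 0.2)/R_C = 8.7/1.5 = 5.8 mA.
Check: β·I_B = 61.7 mA > I_C = 5.8 mA, confirming saturation.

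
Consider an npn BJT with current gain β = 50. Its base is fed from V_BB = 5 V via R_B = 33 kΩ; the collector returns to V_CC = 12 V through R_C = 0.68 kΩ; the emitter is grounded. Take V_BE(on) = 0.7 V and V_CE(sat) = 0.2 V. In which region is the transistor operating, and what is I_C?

active; I_C ≈ 6.5 mA

Assume active. Base-emitter loop: I_B = (V_BB − V_BE)/R_B = (5 − 0.7)/33 = 0.13 mA.
I_C = β·I_B = 50×0.13 = 6.52 mA.
V_CE = V_CC − I_C·R_C = 12 − 6.52×0.68 = 7.57 V > V_CE(sat), so the active-region assumption holds.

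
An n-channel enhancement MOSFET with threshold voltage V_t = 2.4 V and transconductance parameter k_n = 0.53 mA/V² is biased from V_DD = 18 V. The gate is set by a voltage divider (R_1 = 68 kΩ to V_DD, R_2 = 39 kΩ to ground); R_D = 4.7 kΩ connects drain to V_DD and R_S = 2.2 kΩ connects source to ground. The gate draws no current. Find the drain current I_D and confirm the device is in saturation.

V_G = V_DD·R_2/(R_1+R_2) = 18×39/107 = 6.56 V.
Assume saturation: I_D = (k_n/2)(V_GS − V_t)² with V_GS = V_G − I_D·R_S = 6.56 − 2.2·I_D.
Substituting gives 1.28·I_D² − 5.85·I_D + 4.59 = 0, with roots I_D = 1.01 or 3.56 mA.
The root I_D = 3.56 mA gives V_GS = -1.26 V ≤ V_t, so take I_D = 1.01 mA.
Then V_GS = 4.35 V and V_DS = V_DD − I_D(R_D+R_S) = 18 − 1.01×6.9 = 11.1 V.
Saturation requires V_DS ≥ V_GS − V_t = 1.95 V; 11.1 ≥ 1.95 ✓.

I_D ≈ 1 mA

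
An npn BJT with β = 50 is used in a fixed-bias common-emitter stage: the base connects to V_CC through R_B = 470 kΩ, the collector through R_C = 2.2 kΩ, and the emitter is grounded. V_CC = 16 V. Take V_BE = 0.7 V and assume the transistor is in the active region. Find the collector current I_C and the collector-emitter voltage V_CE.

Base loop: V_CC = I_B·R_B + V_BE, so I_B = (16 − 0.7)/470 kΩ = 0.0326 mA.
In the active region I_C = β·I_B = 50 × 0.0326 = 1.63 mA.
Collector loop: V_CE = V_CC − I_C·R_C = 16 − 1.63×2.2 = 12.4 V.
Since V_CE = 12.4 V > V_CE(sat) ≈ 0.2 V, the transistor is in the active region as assumed.

I_C ≈ 1.6 mA, V_CE ≈ 12 V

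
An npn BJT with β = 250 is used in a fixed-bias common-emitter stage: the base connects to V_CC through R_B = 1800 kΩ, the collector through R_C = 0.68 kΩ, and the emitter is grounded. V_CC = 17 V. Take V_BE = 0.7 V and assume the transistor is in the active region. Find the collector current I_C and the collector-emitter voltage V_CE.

Base loop: V_CC = I_B·R_B + V_BE, so I_B = (17 − 0.7)/1800 kΩ = 0.00906 mA.
In the active region I_C = β·I_B = 250 × 0.00906 = 2.26 mA.
Collector loop: V_CE = V_CC − I_C·R_C = 17 − 2.26×0.68 = 15.5 V.
Since V_CE = 15.5 V > V_CE(sat) ≈ 0.2 V, the transistor is in the active region as assumed.

I_C ≈ 2.3 mA, V_CE ≈ 15 V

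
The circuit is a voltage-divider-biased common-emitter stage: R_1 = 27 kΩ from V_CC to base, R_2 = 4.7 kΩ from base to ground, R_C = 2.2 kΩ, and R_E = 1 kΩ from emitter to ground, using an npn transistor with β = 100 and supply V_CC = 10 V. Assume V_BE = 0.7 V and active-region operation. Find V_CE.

Thevenize the base divider: V_Th = V_CC·R_2/(R_1+R_2) = 10×4.7/31.7 = 1.48 V, R_Th = R_1‖R_2 = 4 kΩ.
Base-emitter loop: V_Th = I_B·R_Th + V_BE + (β+1)I_B·R_E, so I_B = (1.48 − 0.7) / (4 + 101×1) = 0.00745 mA.
I_C = β·I_B = 100×0.00745 = 0.745 mA, and I_E = (β+1)I_B = 0.753 mA.
V_CE = V_CC − I_C·R_C − I_E·R_E = 10 − 0.745×2.2 − 0.753×1 = 7.61 V.
V_CE = 7.61 V > 0.2 V confirms active-region operation.

V_CE ≈ 7.6 V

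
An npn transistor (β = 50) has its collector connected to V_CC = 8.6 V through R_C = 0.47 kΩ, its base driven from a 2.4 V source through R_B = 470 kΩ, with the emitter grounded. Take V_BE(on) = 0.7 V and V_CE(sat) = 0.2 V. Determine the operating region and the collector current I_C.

active; I_C ≈ 0.18 mA

Assume active. Base-emitter loop: I_B = (V_BB − V_BE)/R_B = (2.4 − 0.7)/470 = 0.00362 mA.
I_C = β·I_B = 50×0.00362 = 0.181 mA.
V_CE = V_CC − I_C·R_C = 8.6 − 0.181×0.47 = 8.51 V > V_CE(sat), so the active-region assumption holds.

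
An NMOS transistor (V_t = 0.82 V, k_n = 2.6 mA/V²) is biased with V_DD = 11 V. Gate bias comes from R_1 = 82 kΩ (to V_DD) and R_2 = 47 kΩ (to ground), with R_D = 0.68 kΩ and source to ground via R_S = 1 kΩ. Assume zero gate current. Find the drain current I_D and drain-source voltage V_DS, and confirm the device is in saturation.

V_G = V_DD·R_2/(R_1+R_2) = 11×47/129 = 4.01 V.
Assume saturation: I_D = (k_n/2)(V_GS − V_t)² with V_GS = V_G − I_D·R_S = 4.01 − 1·I_D.
Substituting gives 1.3·I_D² − 9.29·I_D + 13.2 = 0, with roots I_D = 1.96 or 5.18 mA.
The root I_D = 5.18 mA gives V_GS = -1.18 V ≤ V_t, so take I_D = 1.96 mA.
Then V_GS = 2.05 V and V_DS = V_DD − I_D(R_D+R_S) = 11 − 1.96×1.68 = 7.71 V.
Saturation requires V_DS ≥ V_GS − V_t = 1.23 V; 7.71 ≥ 1.23 ✓.

I_D ≈ 2 mA, V_DS ≈ 7.7 V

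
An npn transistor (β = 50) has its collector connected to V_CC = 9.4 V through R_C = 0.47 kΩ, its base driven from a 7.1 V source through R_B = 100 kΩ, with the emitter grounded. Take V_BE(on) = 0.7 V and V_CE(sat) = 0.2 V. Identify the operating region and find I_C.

active; I_C ≈ 3.2 mA

Assume active. Base-emitter loop: I_B = (V_BB − V_BE)/R_B = (7.1 − 0.7)/100 = 0.064 mA.
I_C = β·I_B = 50×0.064 = 3.2 mA.
V_CE = V_CC − I_C·R_C = 9.4 − 3.2×0.47 = 7.9 V > V_CE(sat), so the active-region assumption holds.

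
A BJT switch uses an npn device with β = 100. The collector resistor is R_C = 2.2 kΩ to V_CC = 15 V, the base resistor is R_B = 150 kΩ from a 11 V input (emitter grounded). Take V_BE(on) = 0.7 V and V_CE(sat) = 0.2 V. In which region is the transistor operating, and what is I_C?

Assume active: I_B = (11 − 0.7)/150 = 0.0687 mA, giving I_C = β·I_B = 6.87 mA.
But then V_CE = 15 − 6.87×2.2 = -0.107 V < V_CE(sat) = 0.2 V — impossible in the active region.
So the transistor is saturated. With V_CE = 0.2 V, I_C = (V_CC − 0.2)/R_C = 14.8/2.2 = 6.73 mA.
Check: β·I_B = 6.87 mA > I_C = 6.73 mA, confirming saturation.

saturation; I_C ≈ 6.7 mA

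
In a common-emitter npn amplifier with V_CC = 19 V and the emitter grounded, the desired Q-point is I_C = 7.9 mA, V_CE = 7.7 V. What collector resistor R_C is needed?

R_C ≈ 1.4 kΩ

Collector loop: V_CC = I_C·R_C + V_CE.
R_C = (V_CC − V_CE)/I_C = (19 − 7.7)/7.9 = 1.43 kΩ.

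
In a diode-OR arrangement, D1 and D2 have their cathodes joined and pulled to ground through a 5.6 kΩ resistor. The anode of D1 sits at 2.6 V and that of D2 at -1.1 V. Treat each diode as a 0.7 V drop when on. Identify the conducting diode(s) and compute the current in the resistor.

Only D1 conducts; I_R ≈ 0.34 mA

Assume both conduct. Then node N would need to be at both 2.6−0.7 = 1.9 V and -1.1−0.7 = -1.8 V, which is impossible.
Assume only D1 conducts: V_N = 2.6 − 0.7 = 1.9 V, so I_R = 1.9/5.6 = 0.339 mA.
Check D2: its anode-to-cathode voltage is -1.1 − 1.9 = -3 V < 0.7 V, so it is off. The assumption is consistent.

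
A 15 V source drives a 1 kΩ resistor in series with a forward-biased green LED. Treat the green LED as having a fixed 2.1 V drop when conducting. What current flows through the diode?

I ≈ 13 mA

KVL around the loop: 15 = V_D + I·R = 2.1 + I × 1 kΩ.
So I = (15 − 2.1) / 1 kΩ = 12.9 / 1 = 12.9 mA.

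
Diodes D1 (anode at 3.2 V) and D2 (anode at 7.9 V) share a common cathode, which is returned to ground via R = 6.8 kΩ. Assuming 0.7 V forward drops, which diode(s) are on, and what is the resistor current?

Assume both conduct. Then node N would need to be at both 3.2−0.7 = 2.5 V and 7.9−0.7 = 7.2 V, which is impossible.
Assume only D2 conducts: V_N = 7.9 − 0.7 = 7.2 V, so I_R = 7.2/6.8 = 1.06 mA.
Check D1: its anode-to-cathode voltage is 3.2 − 7.2 = -4 V < 0.7 V, so it is off. The assumption is consistent.

Only D2 conducts; I_R ≈ 1.1 mA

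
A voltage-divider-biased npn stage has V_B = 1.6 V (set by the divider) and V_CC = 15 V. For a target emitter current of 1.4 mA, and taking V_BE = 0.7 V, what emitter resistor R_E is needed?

R_E ≈ 0.64 kΩ

V_E = V_B − V_BE = 1.6 − 0.7 = 0.9 V.
R_E = V_E / I_E = 0.9 / 1.4 = 0.643 kΩ.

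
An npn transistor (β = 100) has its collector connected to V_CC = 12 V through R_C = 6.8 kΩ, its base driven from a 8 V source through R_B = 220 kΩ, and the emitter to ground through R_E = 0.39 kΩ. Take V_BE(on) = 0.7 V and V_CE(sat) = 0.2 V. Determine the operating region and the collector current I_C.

Assume active: I_B = (8 − 0.7)/(220 + 101×0.39) = 0.0281 mA, I_C = β·I_B = 2.81 mA.
Then V_CE = 12 − 2.81×6.8 − 2.84×0.39 = -8.25 V < 0.2 V — the active assumption fails.
Re-solve with V_CE = 0.2 V. KCL at the emitter: V_E/R_E = (V_BB−0.7−V_E)/R_B + (V_CC−0.2−V_E)/R_C, giving V_E = 0.651 V.
I_C = (V_CC − 0.2 − V_E)/R_C = (11.8 − 0.651)/6.8 = 1.64 mA.
Check: I_B = (7.3 − 0.651)/220 = 0.0302 mA, and β·I_B = 3.02 mA > I_C, confirming saturation.

saturation; I_C ≈ 1.6 mA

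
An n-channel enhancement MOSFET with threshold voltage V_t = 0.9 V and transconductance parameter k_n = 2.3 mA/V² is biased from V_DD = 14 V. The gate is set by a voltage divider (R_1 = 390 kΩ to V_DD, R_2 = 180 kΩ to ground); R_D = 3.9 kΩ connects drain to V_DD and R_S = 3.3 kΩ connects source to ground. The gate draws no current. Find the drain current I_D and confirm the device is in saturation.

V_G = V_DD·R_2/(R_1+R_2) = 14×180/570 = 4.42 V.
Assume saturation: I_D = (k_n/2)(V_GS − V_t)² with V_GS = V_G − I_D·R_S = 4.42 − 3.3·I_D.
Substituting gives 12.5·I_D² − 27.7·I_D + 14.3 = 0, with roots I_D = 0.812 or 1.4 mA.
The root I_D = 1.4 mA gives V_GS = -0.204 V ≤ V_t, so take I_D = 0.812 mA.
Then V_GS = 1.74 V and V_DS = V_DD − I_D(R_D+R_S) = 14 − 0.812×7.2 = 8.15 V.
Saturation requires V_DS ≥ V_GS − V_t = 0.84 V; 8.15 ≥ 0.84 ✓.

I_D ≈ 0.81 mA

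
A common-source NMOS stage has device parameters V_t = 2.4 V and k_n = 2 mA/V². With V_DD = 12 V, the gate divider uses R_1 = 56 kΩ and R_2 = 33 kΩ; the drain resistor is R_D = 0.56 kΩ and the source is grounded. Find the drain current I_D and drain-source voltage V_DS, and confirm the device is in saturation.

V_G = V_DD·R_2/(R_1+R_2) = 12×33/89 = 4.45 V. With the source grounded, V_GS = V_G = 4.45 V.
Assume saturation: I_D = (k_n/2)(V_GS − V_t)² = (2/2)×(4.45 − 2.4)² = 1×2.05² = 4.2 mA.
V_DS = V_DD − I_D·R_D = 12 − 4.2×0.56 = 9.65 V.
Saturation requires V_DS ≥ V_GS − V_t = 2.05 V; 9.65 ≥ 2.05 ✓.

I_D ≈ 4.2 mA, V_DS ≈ 9.6 V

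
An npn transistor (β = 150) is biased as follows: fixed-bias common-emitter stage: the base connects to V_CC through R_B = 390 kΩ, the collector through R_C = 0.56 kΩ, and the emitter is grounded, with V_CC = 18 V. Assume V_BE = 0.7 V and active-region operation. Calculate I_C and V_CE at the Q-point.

I_C ≈ 6.7 mA, V_CE ≈ 14 V

Base loop: V_CC = I_B·R_B + V_BE, so I_B = (18 − 0.7)/390 kΩ = 0.0444 mA.
In the active region I_C = β·I_B = 150 × 0.0444 = 6.65 mA.
Collector loop: V_CE = V_CC − I_C·R_C = 18 − 6.65×0.56 = 14.3 V.
Since V_CE = 14.3 V > V_CE(sat) ≈ 0.2 V, the transistor is in the active region as assumed.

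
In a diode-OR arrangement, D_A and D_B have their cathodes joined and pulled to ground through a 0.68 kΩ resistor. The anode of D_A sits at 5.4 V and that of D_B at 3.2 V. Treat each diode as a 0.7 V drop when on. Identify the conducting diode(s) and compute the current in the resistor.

Assume both conduct. Then node N would need to be at both 5.4−0.7 = 4.7 V and 3.2−0.7 = 2.5 V, which is impossible.
Assume only D_A conducts: V_N = 5.4 − 0.7 = 4.7 V, so I_R = 4.7/0.68 = 6.91 mA.
Check D_B: its anode-to-cathode voltage is 3.2 − 4.7 = -1.5 V < 0.7 V, so it is off. The assumption is consistent.

Only D_A conducts; I_R ≈ 6.9 mA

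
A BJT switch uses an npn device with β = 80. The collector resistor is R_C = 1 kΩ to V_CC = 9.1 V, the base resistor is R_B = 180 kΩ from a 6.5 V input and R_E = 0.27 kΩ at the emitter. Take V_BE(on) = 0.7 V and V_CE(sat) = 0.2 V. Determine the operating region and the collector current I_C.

active; I_C ≈ 2.3 mA

Assume active. Base-emitter loop: I_B = (V_BB − V_BE)/(R_B + (β+1)R_E) = (6.5 − 0.7)/(180 + 81×0.27) = 0.0287 mA.
I_C = β·I_B = 80×0.0287 = 2.3 mA.
V_CE = V_CC − I_C·R_C − I_E·R_E = 9.1 − 2.3×1 − 2.33×0.27 = 6.17 V > V_CE(sat), so the active-region assumption holds.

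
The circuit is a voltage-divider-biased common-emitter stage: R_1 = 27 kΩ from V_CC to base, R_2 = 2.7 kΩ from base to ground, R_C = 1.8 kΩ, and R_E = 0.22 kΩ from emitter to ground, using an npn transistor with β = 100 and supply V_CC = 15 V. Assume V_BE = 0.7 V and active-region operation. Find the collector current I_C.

Thevenize the base divider: V_Th = V_CC·R_2/(R_1+R_2) = 15×2.7/29.7 = 1.36 V, R_Th = R_1‖R_2 = 2.45 kΩ.
Base-emitter loop: V_Th = I_B·R_Th + V_BE + (β+1)I_B·R_E, so I_B = (1.36 − 0.7) / (2.45 + 101×0.22) = 0.0269 mA.
I_C = β·I_B = 100×0.0269 = 2.69 mA, and I_E = (β+1)I_B = 2.72 mA.
V_CE = V_CC − I_C·R_C − I_E·R_E = 15 − 2.69×1.8 − 2.72×0.22 = 9.56 V.
V_CE = 9.56 V > 0.2 V confirms active-region operation.

I_C ≈ 2.7 mA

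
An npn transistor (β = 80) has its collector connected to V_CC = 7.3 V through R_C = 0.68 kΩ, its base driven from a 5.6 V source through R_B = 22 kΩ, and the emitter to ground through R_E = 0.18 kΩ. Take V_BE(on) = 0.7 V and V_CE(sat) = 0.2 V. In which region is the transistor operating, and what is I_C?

saturation; I_C ≈ 8.2 mA

Assume active: I_B = (5.6 − 0.7)/(22 + 81×0.18) = 0.134 mA, I_C = β·I_B = 10.7 mA.
Then V_CE = 7.3 − 10.7×0.68 − 10.9×0.18 = -1.94 V < 0.2 V — the active assumption fails.
Re-solve with V_CE = 0.2 V. KCL at the emitter: V_E/R_E = (V_BB−0.7−V_E)/R_B + (V_CC−0.2−V_E)/R_C, giving V_E = 1.51 V.
I_C = (V_CC − 0.2 − V_E)/R_C = (7.1 − 1.51)/0.68 = 8.22 mA.
Check: I_B = (4.9 − 1.51)/22 = 0.154 mA, and β·I_B = 12.3 mA > I_C, confirming saturation.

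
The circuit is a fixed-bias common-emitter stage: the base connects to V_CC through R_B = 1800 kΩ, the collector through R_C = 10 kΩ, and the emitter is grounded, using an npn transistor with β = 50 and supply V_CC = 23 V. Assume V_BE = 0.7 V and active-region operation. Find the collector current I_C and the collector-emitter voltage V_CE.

Base loop: V_CC = I_B·R_B + V_BE, so I_B = (23 − 0.7)/1800 kΩ = 0.0124 mA.
In the active region I_C = β·I_B = 50 × 0.0124 = 0.619 mA.
Collector loop: V_CE = V_CC − I_C·R_C = 23 − 0.619×10 = 16.8 V.
Since V_CE = 16.8 V > V_CE(sat) ≈ 0.2 V, the transistor is in the active region as assumed.

I_C ≈ 0.62 mA, V_CE ≈ 17 V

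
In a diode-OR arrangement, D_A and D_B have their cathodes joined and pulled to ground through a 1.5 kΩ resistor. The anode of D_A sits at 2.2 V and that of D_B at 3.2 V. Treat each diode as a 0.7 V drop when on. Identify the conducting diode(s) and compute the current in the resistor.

Only D_B conducts; I_R ≈ 1.7 mA

Assume both conduct. Then node N would need to be at both 2.2−0.7 = 1.5 V and 3.2−0.7 = 2.5 V, which is impossible.
Assume only D_B conducts: V_N = 3.2 − 0.7 = 2.5 V, so I_R = 2.5/1.5 = 1.67 mA.
Check D_A: its anode-to-cathode voltage is 2.2 − 2.5 = -0.3 V < 0.7 V, so it is off. The assumption is consistent.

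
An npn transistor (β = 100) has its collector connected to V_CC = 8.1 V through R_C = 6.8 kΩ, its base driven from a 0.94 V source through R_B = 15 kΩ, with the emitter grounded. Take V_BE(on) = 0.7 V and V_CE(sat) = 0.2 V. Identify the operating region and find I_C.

saturation; I_C ≈ 1.2 mA

Assume active: I_B = (0.94 − 0.7)/15 = 0.016 mA, giving I_C = β·I_B = 1.6 mA.
But then V_CE = 8.1 − 1.6×6.8 = -2.78 V < V_CE(sat) = 0.2 V — impossible in the active region.
So the transistor is saturated. With V_CE = 0.2 V, I_C = (V_CC − 0.2)/R_C = 7.9/6.8 = 1.16 mA.
Check: β·I_B = 1.6 mA > I_C = 1.16 mA, confirming saturation.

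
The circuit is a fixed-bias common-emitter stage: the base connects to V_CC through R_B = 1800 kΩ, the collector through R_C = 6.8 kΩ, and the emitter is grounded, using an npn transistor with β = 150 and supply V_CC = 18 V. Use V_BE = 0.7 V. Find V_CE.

Base loop: V_CC = I_B·R_B + V_BE, so I_B = (18 − 0.7)/1800 kΩ = 0.00961 mA.
In the active region I_C = β·I_B = 150 × 0.00961 = 1.44 mA.
Collector loop: V_CE = V_CC − I_C·R_C = 18 − 1.44×6.8 = 8.2 V.
Since V_CE = 8.2 V > V_CE(sat) ≈ 0.2 V, the transistor is in the active region as assumed.

V_CE ≈ 8.2 V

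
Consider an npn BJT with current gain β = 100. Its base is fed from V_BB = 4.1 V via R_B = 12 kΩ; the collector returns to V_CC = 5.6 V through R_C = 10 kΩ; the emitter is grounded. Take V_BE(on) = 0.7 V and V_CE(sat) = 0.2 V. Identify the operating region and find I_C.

Assume active: I_B = (4.1 − 0.7)/12 = 0.283 mA, giving I_C = β·I_B = 28.3 mA.
But then V_CE = 5.6 − 28.3×10 = -278 V < V_CE(sat) = 0.2 V — impossible in the active region.
So the transistor is saturated. With V_CE = 0.2 V, I_C = (V_CC − 0.2)/R_C = 5.4/10 = 0.54 mA.
Check: β·I_B = 28.3 mA > I_C = 0.54 mA, confirming saturation.

saturation; I_C ≈ 0.54 mA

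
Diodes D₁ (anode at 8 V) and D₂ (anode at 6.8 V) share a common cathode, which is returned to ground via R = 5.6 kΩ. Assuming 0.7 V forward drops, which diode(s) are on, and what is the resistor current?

Only D₁ conducts; I_R ≈ 1.3 mA

Assume both conduct. Then node N would need to be at both 8−0.7 = 7.3 V and 6.8−0.7 = 6.1 V, which is impossible.
Assume only D₁ conducts: V_N = 8 − 0.7 = 7.3 V, so I_R = 7.3/5.6 = 1.3 mA.
Check D₂: its anode-to-cathode voltage is 6.8 − 7.3 = -0.5 V < 0.7 V, so it is off. The assumption is consistent.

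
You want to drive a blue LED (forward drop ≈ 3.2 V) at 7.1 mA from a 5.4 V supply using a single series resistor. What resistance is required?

R ≈ 0.31 kΩ

The resistor drops V_S − V_D = 5.4 − 3.2 = 2.2 V at 7.1 mA.
R = 2.2 V / 7.1 mA = 0.31 kΩ.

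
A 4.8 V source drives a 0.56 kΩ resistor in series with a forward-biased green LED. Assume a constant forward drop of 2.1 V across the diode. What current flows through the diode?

I ≈ 4.8 mA

KVL around the loop: 4.8 = V_D + I·R = 2.1 + I × 0.56 kΩ.
So I = (4.8 − 2.1) / 0.56 kΩ = 2.7 / 0.56 = 4.82 mA.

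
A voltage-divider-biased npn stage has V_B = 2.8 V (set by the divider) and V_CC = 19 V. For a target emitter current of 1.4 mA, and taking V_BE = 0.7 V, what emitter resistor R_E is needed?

V_E = V_B − V_BE = 2.8 − 0.7 = 2.1 V.
R_E = V_E / I_E = 2.1 / 1.4 = 1.5 kΩ.

R_E ≈ 1.5 kΩ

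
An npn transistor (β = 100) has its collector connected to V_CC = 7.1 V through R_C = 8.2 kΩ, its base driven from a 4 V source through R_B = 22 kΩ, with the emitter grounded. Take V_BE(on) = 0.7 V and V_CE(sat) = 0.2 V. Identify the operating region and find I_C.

saturation; I_C ≈ 0.84 mA

Assume active: I_B = (4 − 0.7)/22 = 0.15 mA, giving I_C = β·I_B = 15 mA.
But then V_CE = 7.1 − 15×8.2 = -116 V < V_CE(sat) = 0.2 V — impossible in the active region.
So the transistor is saturated. With V_CE = 0.2 V, I_C = (V_CC − 0.2)/R_C = 6.9/8.2 = 0.841 mA.
Check: β·I_B = 15 mA > I_C = 0.841 mA, confirming saturation.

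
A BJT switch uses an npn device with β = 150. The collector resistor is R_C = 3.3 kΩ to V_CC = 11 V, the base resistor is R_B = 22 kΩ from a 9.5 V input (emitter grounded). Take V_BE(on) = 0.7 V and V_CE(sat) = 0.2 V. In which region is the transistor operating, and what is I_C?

saturation; I_C ≈ 3.3 mA

Assume active: I_B = (9.5 − 0.7)/22 = 0.4 mA, giving I_C = β·I_B = 60 mA.
But then V_CE = 11 − 60×3.3 = -187 V < V_CE(sat) = 0.2 V — impossible in the active region.
So the transistor is saturated. With V_CE = 0.2 V, I_C = (V_CC − 0.2)/R_C = 10.8/3.3 = 3.27 mA.
Check: β·I_B = 60 mA > I_C = 3.27 mA, confirming saturation.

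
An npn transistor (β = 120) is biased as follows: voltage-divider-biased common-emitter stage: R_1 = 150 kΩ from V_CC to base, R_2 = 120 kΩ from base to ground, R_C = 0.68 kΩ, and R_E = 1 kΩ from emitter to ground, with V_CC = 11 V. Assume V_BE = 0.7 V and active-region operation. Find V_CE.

Thevenize the base divider: V_Th = V_CC·R_2/(R_1+R_2) = 11×120/270 = 4.89 V, R_Th = R_1‖R_2 = 66.7 kΩ.
Base-emitter loop: V_Th = I_B·R_Th + V_BE + (β+1)I_B·R_E, so I_B = (4.89 − 0.7) / (66.7 + 121×1) = 0.0223 mA.
I_C = β·I_B = 120×0.0223 = 2.68 mA, and I_E = (β+1)I_B = 2.7 mA.
V_CE = V_CC − I_C·R_C − I_E·R_E = 11 − 2.68×0.68 − 2.7×1 = 6.48 V.
V_CE = 6.48 V > 0.2 V confirms active-region operation.

V_CE ≈ 6.5 V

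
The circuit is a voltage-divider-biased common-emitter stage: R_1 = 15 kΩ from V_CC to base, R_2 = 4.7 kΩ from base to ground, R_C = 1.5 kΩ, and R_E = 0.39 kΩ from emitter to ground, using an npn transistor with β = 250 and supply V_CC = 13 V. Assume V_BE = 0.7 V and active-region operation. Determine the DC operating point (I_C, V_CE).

I_C ≈ 5.9 mA, V_CE ≈ 1.8 V

Thevenize the base divider: V_Th = V_CC·R_2/(R_1+R_2) = 13×4.7/19.7 = 3.1 V, R_Th = R_1‖R_2 = 3.58 kΩ.
Base-emitter loop: V_Th = I_B·R_Th + V_BE + (β+1)I_B·R_E, so I_B = (3.1 − 0.7) / (3.58 + 251×0.39) = 0.0237 mA.
I_C = β·I_B = 250×0.0237 = 5.92 mA, and I_E = (β+1)I_B = 5.94 mA.
V_CE = V_CC − I_C·R_C − I_E·R_E = 13 − 5.92×1.5 − 5.94×0.39 = 1.81 V.
V_CE = 1.81 V > 0.2 V confirms active-region operation.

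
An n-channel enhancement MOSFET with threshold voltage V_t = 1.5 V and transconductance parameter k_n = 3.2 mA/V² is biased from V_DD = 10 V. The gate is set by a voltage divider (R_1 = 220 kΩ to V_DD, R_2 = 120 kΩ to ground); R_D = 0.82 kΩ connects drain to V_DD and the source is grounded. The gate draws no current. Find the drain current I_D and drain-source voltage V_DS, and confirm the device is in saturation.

V_G = V_DD·R_2/(R_1+R_2) = 10×120/340 = 3.53 V. With the source grounded, V_GS = V_G = 3.53 V.
Assume saturation: I_D = (k_n/2)(V_GS − V_t)² = (3.2/2)×(3.53 − 1.5)² = 1.6×2.03² = 6.59 mA.
V_DS = V_DD − I_D·R_D = 10 − 6.59×0.82 = 4.6 V.
Saturation requires V_DS ≥ V_GS − V_t = 2.03 V; 4.6 ≥ 2.03 ✓.

I_D ≈ 6.6 mA, V_DS ≈ 4.6 V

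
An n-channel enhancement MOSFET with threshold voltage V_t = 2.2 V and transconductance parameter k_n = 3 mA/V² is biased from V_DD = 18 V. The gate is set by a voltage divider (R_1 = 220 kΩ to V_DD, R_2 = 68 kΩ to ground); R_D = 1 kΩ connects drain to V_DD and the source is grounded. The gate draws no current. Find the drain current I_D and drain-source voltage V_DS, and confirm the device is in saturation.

I_D ≈ 6.3 mA, V_DS ≈ 12 V

V_G = V_DD·R_2/(R_1+R_2) = 18×68/288 = 4.25 V. With the source grounded, V_GS = V_G = 4.25 V.
Assume saturation: I_D = (k_n/2)(V_GS − V_t)² = (3/2)×(4.25 − 2.2)² = 1.5×2.05² = 6.3 mA.
V_DS = V_DD − I_D·R_D = 18 − 6.3×1 = 11.7 V.
Saturation requires V_DS ≥ V_GS − V_t = 2.05 V; 11.7 ≥ 2.05 ✓.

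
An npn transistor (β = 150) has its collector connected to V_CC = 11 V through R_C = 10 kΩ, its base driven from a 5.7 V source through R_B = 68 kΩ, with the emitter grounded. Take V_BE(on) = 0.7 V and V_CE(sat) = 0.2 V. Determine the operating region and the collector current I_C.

saturation; I_C ≈ 1.1 mA

Assume active: I_B = (5.7 − 0.7)/68 = 0.0735 mA, giving I_C = β·I_B = 11 mA.
But then V_CE = 11 − 11×10 = -99.3 V < V_CE(sat) = 0.2 V — impossible in the active region.
So the transistor is saturated. With V_CE = 0.2 V, I_C = (V_CC − 0.2)/R_C = 10.8/10 = 1.08 mA.
Check: β·I_B = 11 mA > I_C = 1.08 mA, confirming saturation.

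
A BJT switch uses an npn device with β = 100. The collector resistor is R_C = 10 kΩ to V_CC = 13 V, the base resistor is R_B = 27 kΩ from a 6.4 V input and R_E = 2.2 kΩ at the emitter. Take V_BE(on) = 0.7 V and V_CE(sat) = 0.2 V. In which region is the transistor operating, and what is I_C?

saturation; I_C ≈ 1 mA

Assume active: I_B = (6.4 − 0.7)/(27 + 101×2.2) = 0.0229 mA, I_C = β·I_B = 2.29 mA.
Then V_CE = 13 − 2.29×10 − 2.31×2.2 = -15 V < 0.2 V — the active assumption fails.
Re-solve with V_CE = 0.2 V. KCL at the emitter: V_E/R_E = (V_BB−0.7−V_E)/R_B + (V_CC−0.2−V_E)/R_C, giving V_E = 2.52 V.
I_C = (V_CC − 0.2 − V_E)/R_C = (12.8 − 2.52)/10 = 1.03 mA.
Check: I_B = (5.7 − 2.52)/27 = 0.118 mA, and β·I_B = 11.8 mA > I_C, confirming saturation.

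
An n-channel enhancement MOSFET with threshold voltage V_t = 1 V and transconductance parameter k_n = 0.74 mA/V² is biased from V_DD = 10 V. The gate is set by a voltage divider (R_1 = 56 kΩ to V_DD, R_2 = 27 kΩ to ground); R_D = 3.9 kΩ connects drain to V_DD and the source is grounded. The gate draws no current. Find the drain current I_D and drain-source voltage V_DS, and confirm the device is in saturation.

I_D ≈ 1.9 mA, V_DS ≈ 2.7 V

V_G = V_DD·R_2/(R_1+R_2) = 10×27/83 = 3.25 V. With the source grounded, V_GS = V_G = 3.25 V.
Assume saturation: I_D = (k_n/2)(V_GS − V_t)² = (0.74/2)×(3.25 − 1)² = 0.37×2.25² = 1.88 mA.
V_DS = V_DD − I_D·R_D = 10 − 1.88×3.9 = 2.68 V.
Saturation requires V_DS ≥ V_GS − V_t = 2.25 V; 2.68 ≥ 2.25 ✓.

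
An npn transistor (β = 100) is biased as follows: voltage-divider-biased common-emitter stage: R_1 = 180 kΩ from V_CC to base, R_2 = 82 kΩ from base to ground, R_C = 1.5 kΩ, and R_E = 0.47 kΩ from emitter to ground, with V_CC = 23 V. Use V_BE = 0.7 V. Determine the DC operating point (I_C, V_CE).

Thevenize the base divider: V_Th = V_CC·R_2/(R_1+R_2) = 23×82/262 = 7.2 V, R_Th = R_1‖R_2 = 56.3 kΩ.
Base-emitter loop: V_Th = I_B·R_Th + V_BE + (β+1)I_B·R_E, so I_B = (7.2 − 0.7) / (56.3 + 101×0.47) = 0.0626 mA.
I_C = β·I_B = 100×0.0626 = 6.26 mA, and I_E = (β+1)I_B = 6.32 mA.
V_CE = V_CC − I_C·R_C − I_E·R_E = 23 − 6.26×1.5 − 6.32×0.47 = 10.6 V.
V_CE = 10.6 V > 0.2 V confirms active-region operation.

I_C ≈ 6.3 mA, V_CE ≈ 11 V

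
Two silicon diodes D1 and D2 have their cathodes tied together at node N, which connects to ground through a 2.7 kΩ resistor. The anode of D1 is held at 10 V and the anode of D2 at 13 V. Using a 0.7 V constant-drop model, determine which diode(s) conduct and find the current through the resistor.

Only D2 conducts; I_R ≈ 4.6 mA

Assume both conduct. Then node N would need to be at both 10−0.7 = 9.3 V and 13−0.7 = 12.3 V, which is impossible.
Assume only D2 conducts: V_N = 13 − 0.7 = 12.3 V, so I_R = 12.3/2.7 = 4.56 mA.
Check D1: its anode-to-cathode voltage is 10 − 12.3 = -2.3 V < 0.7 V, so it is off. The assumption is consistent.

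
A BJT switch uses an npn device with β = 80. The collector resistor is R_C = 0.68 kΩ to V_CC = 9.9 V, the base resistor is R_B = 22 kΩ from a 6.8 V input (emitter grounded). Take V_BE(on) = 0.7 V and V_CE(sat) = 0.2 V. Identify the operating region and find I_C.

Assume active: I_B = (6.8 − 0.7)/22 = 0.277 mA, giving I_C = β·I_B = 22.2 mA.
But then V_CE = 9.9 − 22.2×0.68 = -5.18 V < V_CE(sat) = 0.2 V — impossible in the active region.
So the transistor is saturated. With V_CE = 0.2 V, I_C = (V_CC − 0.2)/R_C = 9.7/0.68 = 14.3 mA.
Check: β·I_B = 22.2 mA > I_C = 14.3 mA, confirming saturation.

saturation; I_C ≈ 14 mA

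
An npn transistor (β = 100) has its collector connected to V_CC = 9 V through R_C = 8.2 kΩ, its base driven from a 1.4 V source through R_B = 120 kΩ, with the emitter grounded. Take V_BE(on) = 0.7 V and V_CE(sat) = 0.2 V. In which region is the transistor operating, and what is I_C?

Assume active. Base-emitter loop: I_B = (V_BB − V_BE)/R_B = (1.4 − 0.7)/120 = 0.00583 mA.
I_C = β·I_B = 100×0.00583 = 0.583 mA.
V_CE = V_CC − I_C·R_C = 9 − 0.583×8.2 = 4.22 V > V_CE(sat), so the active-region assumption holds.

active; I_C ≈ 0.58 mA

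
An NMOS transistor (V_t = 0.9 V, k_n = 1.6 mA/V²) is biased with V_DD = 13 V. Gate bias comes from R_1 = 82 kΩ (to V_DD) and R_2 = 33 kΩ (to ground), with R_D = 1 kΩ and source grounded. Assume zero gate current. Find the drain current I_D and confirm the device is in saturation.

I_D ≈ 6.4 mA

V_G = V_DD·R_2/(R_1+R_2) = 13×33/115 = 3.73 V. With the source grounded, V_GS = V_G = 3.73 V.
Assume saturation: I_D = (k_n/2)(V_GS − V_t)² = (1.6/2)×(3.73 − 0.9)² = 0.8×2.83² = 6.41 mA.
V_DS = V_DD − I_D·R_D = 13 − 6.41×1 = 6.59 V.
Saturation requires V_DS ≥ V_GS − V_t = 2.83 V; 6.59 ≥ 2.83 ✓.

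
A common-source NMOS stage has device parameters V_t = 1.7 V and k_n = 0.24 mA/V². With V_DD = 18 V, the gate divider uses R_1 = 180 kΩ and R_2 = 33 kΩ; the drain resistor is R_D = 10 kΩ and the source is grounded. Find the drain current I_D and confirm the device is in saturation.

I_D ≈ 0.14 mA

V_G = V_DD·R_2/(R_1+R_2) = 18×33/213 = 2.79 V. With the source grounded, V_GS = V_G = 2.79 V.
Assume saturation: I_D = (k_n/2)(V_GS − V_t)² = (0.24/2)×(2.79 − 1.7)² = 0.12×1.09² = 0.142 mA.
V_DS = V_DD − I_D·R_D = 18 − 0.142×10 = 16.6 V.
Saturation requires V_DS ≥ V_GS − V_t = 1.09 V; 16.6 ≥ 1.09 ✓.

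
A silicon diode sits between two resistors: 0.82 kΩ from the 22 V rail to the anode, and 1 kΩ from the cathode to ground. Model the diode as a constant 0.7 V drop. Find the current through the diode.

The two resistors are in series with the diode, so KVL gives 22 = I·0.82 + 0.7 + I·1.
I = (22 − 0.7) / (0.82 + 1) kΩ = 21.3 / 1.82 = 11.7 mA.

I ≈ 12 mA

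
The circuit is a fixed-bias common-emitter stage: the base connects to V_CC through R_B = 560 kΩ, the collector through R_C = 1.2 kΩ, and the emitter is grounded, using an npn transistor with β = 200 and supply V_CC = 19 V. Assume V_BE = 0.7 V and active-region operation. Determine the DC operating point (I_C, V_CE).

Base loop: V_CC = I_B·R_B + V_BE, so I_B = (19 − 0.7)/560 kΩ = 0.0327 mA.
In the active region I_C = β·I_B = 200 × 0.0327 = 6.54 mA.
Collector loop: V_CE = V_CC − I_C·R_C = 19 − 6.54×1.2 = 11.2 V.
Since V_CE = 11.2 V > V_CE(sat) ≈ 0.2 V, the transistor is in the active region as assumed.

I_C ≈ 6.5 mA, V_CE ≈ 11 V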